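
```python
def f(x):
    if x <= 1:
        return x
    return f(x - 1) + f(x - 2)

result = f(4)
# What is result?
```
Call trace (a repeated sub-call is expanded the first time; later identical calls just restate its return value):
f(x=4)
  f(x=3)
    f(x=2)
      f(x=1)
      -> return 1
      f(x=0)
      -> return 0
    -> return 1
    f(x=1)
    -> return 1
  -> return 2
  f(x=2) -> return 1  (same call as traced above)
-> return 3

Final answer: 3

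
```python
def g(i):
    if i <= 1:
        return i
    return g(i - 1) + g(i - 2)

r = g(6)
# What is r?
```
Call trace (a repeated sub-call is expanded the first time; later identical calls just restate its return value):
g(i=6)
  g(i=5)
    g(i=4)
      g(i=3)
        g(i=2)
          g(i=1)
          -> return 1
          g(i=0)
          -> return 0
        -> return 1
        g(i=1)
        -> return 1
      -> return 2
      g(i=2) -> return 1  (same call as traced above)
    -> return 3
    g(i=3) -> return 2  (same call as traced above)
  -> return 5
  g(i=4) -> return 3  (same call as traced above)
-> return 8

Final answer: 8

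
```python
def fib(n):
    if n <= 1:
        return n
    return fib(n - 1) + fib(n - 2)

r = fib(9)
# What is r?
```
Call trace (a repeated sub-call is expanded the first time; later identical calls just restate its return value):
fib(n=9)
  fib(n=8)
    fib(n=7)
      fib(n=6)
        fib(n=5)
          fib(n=4)
            fib(n=3)
              fib(n=2)
                fib(n=1)
                -> return 1
                fib(n=0)
                -> return 0
              -> return 1
              fib(n=1)
              -> return 1
            -> return 2
            fib(n=2) -> return 1  (same call as traced above)
          -> return 3
          fib(n=3) -> return 2  (same call as traced above)
        -> return 5
        fib(n=4) -> return 3  (same call as traced above)
      -> return 8
      fib(n=5) -> return 5  (same call as traced above)
    -> return 13
    fib(n=6) -> return 8  (same call as traced above)
  -> return 21
  fib(n=7) -> return 13  (same call as traced above)
-> return 34

Final answer: 34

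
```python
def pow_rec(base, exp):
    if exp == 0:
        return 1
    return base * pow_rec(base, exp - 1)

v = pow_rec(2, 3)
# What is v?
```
Call trace:
pow_rec(base=2, exp=3)
  pow_rec(base=2, exp=2)
    pow_rec(base=2, exp=1)
      pow_rec(base=2, exp=0)
      -> return 1
    -> return 2
  -> return 4
-> return 8

Final answer: 8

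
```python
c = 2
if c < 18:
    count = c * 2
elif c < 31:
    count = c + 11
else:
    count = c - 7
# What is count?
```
Trace:
  c=2
  c=2, count=4

Final answer: 4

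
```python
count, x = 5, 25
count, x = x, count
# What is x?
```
Trace:
  count=5, x=25
  count=25, x=5

Final answer: 5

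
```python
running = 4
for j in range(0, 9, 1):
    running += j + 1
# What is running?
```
Trace:
  running=4
  running=5, j=0
  running=7, j=1
  running=10, j=2
  running=14, j=3
  running=19, j=4
  running=25, j=5
  running=32, j=6
  running=40, j=7
  running=49, j=8

Final answer: 49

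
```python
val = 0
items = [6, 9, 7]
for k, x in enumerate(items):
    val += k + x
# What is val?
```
Trace:
  val=0
  val=6, k=0, x=6
  val=16, k=1, x=9
  val=25, k=2, x=7

Final answer: 25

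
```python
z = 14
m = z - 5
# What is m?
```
Trace:
  z=14
  z=14, m=9

Final answer: 9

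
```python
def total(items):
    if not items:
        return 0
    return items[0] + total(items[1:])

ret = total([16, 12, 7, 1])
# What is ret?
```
Call trace:
total(items=[16, 12, 7, 1])
  total(items=[12, 7, 1])
    total(items=[7, 1])
      total(items=[1])
        total(items=[])
        -> return 0
      -> return 1
    -> return 8
  -> return 20
-> return 36

Final answer: 36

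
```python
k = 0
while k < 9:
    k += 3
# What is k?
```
Trace:
  k=0
  k=3
  k=6
  k=9

Final answer: 9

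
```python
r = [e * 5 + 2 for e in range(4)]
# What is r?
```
Trace:
  e=0
  e=1
  e=2
  e=3
  r=[2, 7, 12, 17]

Final answer: [2, 7, 12, 17]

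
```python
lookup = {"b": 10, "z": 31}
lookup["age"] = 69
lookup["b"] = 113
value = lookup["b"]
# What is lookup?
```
Trace:
  lookup={'b': 10, 'z': 31}
  lookup={'b': 10, 'z': 31, 'age': 69}
  lookup={'b': 113, 'z': 31, 'age': 69}
  lookup={'b': 113, 'z': 31, 'age': 69}, value=113

Final answer: {'b': 113, 'z': 31, 'age': 69}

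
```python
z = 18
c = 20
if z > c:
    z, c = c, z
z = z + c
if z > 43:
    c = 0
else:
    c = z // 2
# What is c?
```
Trace:
  z=18
  z=18, c=20
  z=18, c=20
  z=38, c=20
  z=38, c=19

Final answer: 19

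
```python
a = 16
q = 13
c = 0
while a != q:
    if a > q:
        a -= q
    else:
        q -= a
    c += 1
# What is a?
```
Trace:
  a=16
  a=16, q=13
  a=16, q=13, c=0
  a=3, q=13, c=1
  a=3, q=10, c=2
  a=3, q=7, c=3
  a=3, q=4, c=4
  a=3, q=1, c=5
  a=2, q=1, c=6
  a=1, q=1, c=7

Final answer: 1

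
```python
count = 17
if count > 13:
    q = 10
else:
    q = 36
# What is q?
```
Trace:
  count=17
  count=17, q=10

Final answer: 10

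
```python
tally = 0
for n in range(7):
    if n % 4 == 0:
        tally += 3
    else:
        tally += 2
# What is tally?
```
Trace:
  tally=0
  tally=3, n=0
  tally=5, n=1
  tally=7, n=2
  tally=9, n=3
  tally=12, n=4
  tally=14, n=5
  tally=16, n=6

Final answer: 16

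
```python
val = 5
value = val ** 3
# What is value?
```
Trace:
  val=5
  val=5, value=125

Final answer: 125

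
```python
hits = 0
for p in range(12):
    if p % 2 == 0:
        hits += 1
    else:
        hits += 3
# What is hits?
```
Trace:
  hits=0
  hits=1, p=0
  hits=4, p=1
  hits=5, p=2
  hits=8, p=3
  hits=9, p=4
  hits=12, p=5
  hits=13, p=6
  hits=16, p=7
  hits=17, p=8
  hits=20, p=9
  hits=21, p=10
  hits=24, p=11

Final answer: 24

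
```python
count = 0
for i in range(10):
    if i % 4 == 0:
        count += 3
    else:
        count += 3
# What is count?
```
Trace:
  count=0
  count=3, i=0
  count=6, i=1
  count=9, i=2
  count=12, i=3
  count=15, i=4
  count=18, i=5
  count=21, i=6
  count=24, i=7
  count=27, i=8
  count=30, i=9

Final answer: 30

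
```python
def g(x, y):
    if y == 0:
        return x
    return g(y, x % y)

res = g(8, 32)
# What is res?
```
Call trace:
g(x=8, y=32)
  g(x=32, y=8)
    g(x=8, y=0)
    -> return 8
  -> return 8
-> return 8

Final answer: 8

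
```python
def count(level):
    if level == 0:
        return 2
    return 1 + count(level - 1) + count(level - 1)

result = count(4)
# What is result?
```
Call trace (a repeated sub-call is expanded the first time; later identical calls just restate its return value):
count(level=4)
  count(level=3)
    count(level=2)
      count(level=1)
        count(level=0)
        -> return 2
        count(level=0)
        -> return 2
      -> return 5
      count(level=1) -> return 5  (same call as traced above)
    -> return 11
    count(level=2) -> return 11  (same call as traced above)
  -> return 23
  count(level=3) -> return 23  (same call as traced above)
-> return 47

Final answer: 47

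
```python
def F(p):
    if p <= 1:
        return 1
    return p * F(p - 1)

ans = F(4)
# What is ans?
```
Call trace:
F(p=4)
  F(p=3)
    F(p=2)
      F(p=1)
      -> return 1
    -> return 2
  -> return 6
-> return 24

Final answer: 24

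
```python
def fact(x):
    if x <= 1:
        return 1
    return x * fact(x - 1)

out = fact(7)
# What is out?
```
Call trace:
fact(x=7)
  fact(x=6)
    fact(x=5)
      fact(x=4)
        fact(x=3)
          fact(x=2)
            fact(x=1)
            -> return 1
          -> return 2
        -> return 6
      -> return 24
    -> return 120
  -> return 720
-> return 5040

Final answer: 5040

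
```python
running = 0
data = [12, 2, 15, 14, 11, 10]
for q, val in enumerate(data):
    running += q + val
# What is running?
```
Trace:
  running=0
  running=12, q=0, val=12
  running=15, q=1, val=2
  running=32, q=2, val=15
  running=49, q=3, val=14
  running=64, q=4, val=11
  running=79, q=5, val=10

Final answer: 79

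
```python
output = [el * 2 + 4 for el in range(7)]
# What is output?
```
Trace:
  el=0
  el=1
  el=2
  el=3
  el=4
  el=5
  el=6
  output=[4, 6, 8, 10, 12, 14, 16]

Final answer: [4, 6, 8, 10, 12, 14, 16]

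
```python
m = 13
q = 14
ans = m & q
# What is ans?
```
Trace:
  m=13
  m=13, q=14
  m=13, q=14, ans=12

Final answer: 12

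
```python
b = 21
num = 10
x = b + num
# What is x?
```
Trace:
  b=21
  b=21, num=10
  b=21, num=10, x=31

Final answer: 31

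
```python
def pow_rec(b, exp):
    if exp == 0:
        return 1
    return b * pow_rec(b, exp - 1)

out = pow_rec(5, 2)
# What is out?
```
Call trace:
pow_rec(b=5, exp=2)
  pow_rec(b=5, exp=1)
    pow_rec(b=5, exp=0)
    -> return 1
  -> return 5
-> return 25

Final answer: 25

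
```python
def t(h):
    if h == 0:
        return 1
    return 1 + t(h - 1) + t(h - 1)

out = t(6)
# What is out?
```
Call trace (a repeated sub-call is expanded the first time; later identical calls just restate its return value):
t(h=6)
  t(h=5)
    t(h=4)
      t(h=3)
        t(h=2)
          t(h=1)
            t(h=0)
            -> return 1
            t(h=0)
            -> return 1
          -> return 3
          t(h=1) -> return 3  (same call as traced above)
        -> return 7
        t(h=2) -> return 7  (same call as traced above)
      -> return 15
      t(h=3) -> return 15  (same call as traced above)
    -> return 31
    t(h=4) -> return 31  (same call as traced above)
  -> return 63
  t(h=5) -> return 63  (same call as traced above)
-> return 127

Final answer: 127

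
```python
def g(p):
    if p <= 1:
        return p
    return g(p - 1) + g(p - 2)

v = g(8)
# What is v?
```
Call trace (a repeated sub-call is expanded the first time; later identical calls just restate its return value):
g(p=8)
  g(p=7)
    g(p=6)
      g(p=5)
        g(p=4)
          g(p=3)
            g(p=2)
              g(p=1)
              -> return 1
              g(p=0)
              -> return 0
            -> return 1
            g(p=1)
            -> return 1
          -> return 2
          g(p=2) -> return 1  (same call as traced above)
        -> return 3
        g(p=3) -> return 2  (same call as traced above)
      -> return 5
      g(p=4) -> return 3  (same call as traced above)
    -> return 8
    g(p=5) -> return 5  (same call as traced above)
  -> return 13
  g(p=6) -> return 8  (same call as traced above)
-> return 21

Final answer: 21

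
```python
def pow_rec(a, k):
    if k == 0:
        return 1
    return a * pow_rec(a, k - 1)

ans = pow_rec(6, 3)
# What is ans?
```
Call trace:
pow_rec(a=6, k=3)
  pow_rec(a=6, k=2)
    pow_rec(a=6, k=1)
      pow_rec(a=6, k=0)
      -> return 1
    -> return 6
  -> return 36
-> return 216

Final answer: 216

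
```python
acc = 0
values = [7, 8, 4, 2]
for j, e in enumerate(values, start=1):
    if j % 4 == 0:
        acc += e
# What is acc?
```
Trace:
  acc=0
  acc=0, j=1, e=7
  acc=0, j=2, e=8
  acc=0, j=3, e=4
  acc=2, j=4, e=2

Final answer: 2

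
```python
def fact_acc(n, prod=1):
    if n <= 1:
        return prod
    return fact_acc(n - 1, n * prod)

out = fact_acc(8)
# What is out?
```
Call trace:
fact_acc(n=8, prod=1)
  fact_acc(n=7, prod=8)
    fact_acc(n=6, prod=56)
      fact_acc(n=5, prod=336)
        fact_acc(n=4, prod=1680)
          fact_acc(n=3, prod=6720)
            fact_acc(n=2, prod=20160)
              fact_acc(n=1, prod=40320)
              -> return 40320
            -> return 40320
          -> return 40320
        -> return 40320
      -> return 40320
    -> return 40320
  -> return 40320
-> return 40320

Final answer: 40320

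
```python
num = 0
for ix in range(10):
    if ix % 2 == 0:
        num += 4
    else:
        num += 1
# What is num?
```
Trace:
  num=0
  num=4, ix=0
  num=5, ix=1
  num=9, ix=2
  num=10, ix=3
  num=14, ix=4
  num=15, ix=5
  num=19, ix=6
  num=20, ix=7
  num=24, ix=8
  num=25, ix=9

Final answer: 25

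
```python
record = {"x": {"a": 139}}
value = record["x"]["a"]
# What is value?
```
Trace:
  record={'x': {'a': 139}}
  record={'x': {'a': 139}}, value=139

Final answer: 139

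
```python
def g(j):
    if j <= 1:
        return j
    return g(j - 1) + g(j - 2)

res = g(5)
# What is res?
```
Call trace (a repeated sub-call is expanded the first time; later identical calls just restate its return value):
g(j=5)
  g(j=4)
    g(j=3)
      g(j=2)
        g(j=1)
        -> return 1
        g(j=0)
        -> return 0
      -> return 1
      g(j=1)
      -> return 1
    -> return 2
    g(j=2) -> return 1  (same call as traced above)
  -> return 3
  g(j=3) -> return 2  (same call as traced above)
-> return 5

Final answer: 5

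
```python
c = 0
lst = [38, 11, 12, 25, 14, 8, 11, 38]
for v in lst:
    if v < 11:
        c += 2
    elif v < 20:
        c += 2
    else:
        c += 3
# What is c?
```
Trace:
  c=0
  c=3, v=38
  c=5, v=11
  c=7, v=12
  c=10, v=25
  c=12, v=14
  c=14, v=8
  c=16, v=11
  c=19, v=38

Final answer: 19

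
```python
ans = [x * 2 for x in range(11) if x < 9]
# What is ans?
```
Trace:
  x=0
  x=1
  x=2
  x=3
  x=4
  x=5
  x=6
  x=7
  x=8
  x=9
  x=10
  ans=[0, 2, 4, 6, 8, 10, 12, 14, 16]

Final answer: [0, 2, 4, 6, 8, 10, 12, 14, 16]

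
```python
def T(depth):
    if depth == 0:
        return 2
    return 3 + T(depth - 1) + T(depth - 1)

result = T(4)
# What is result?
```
Call trace (a repeated sub-call is expanded the first time; later identical calls just restate its return value):
T(depth=4)
  T(depth=3)
    T(depth=2)
      T(depth=1)
        T(depth=0)
        -> return 2
        T(depth=0)
        -> return 2
      -> return 7
      T(depth=1) -> return 7  (same call as traced above)
    -> return 17
    T(depth=2) -> return 17  (same call as traced above)
  -> return 37
  T(depth=3) -> return 37  (same call as traced above)
-> return 77

Final answer: 77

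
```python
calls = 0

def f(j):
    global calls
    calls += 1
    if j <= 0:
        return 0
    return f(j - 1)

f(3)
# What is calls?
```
Call trace:
f(j=3)
  f(j=2)
    f(j=1)
      f(j=0)
      -> return 0
    -> return 0
  -> return 0
-> return 0

calls is incremented once per call. f is entered once for each j = 3, 2, 1, 0 (the j <= 0 call returns without recursing), i.e. 3 + 1 calls.
calls = 4

Final answer: 4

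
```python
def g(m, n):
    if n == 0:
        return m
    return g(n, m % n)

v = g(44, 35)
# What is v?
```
Call trace:
g(m=44, n=35)
  g(m=35, n=9)
    g(m=9, n=8)
      g(m=8, n=1)
        g(m=1, n=0)
        -> return 1
      -> return 1
    -> return 1
  -> return 1
-> return 1

Final answer: 1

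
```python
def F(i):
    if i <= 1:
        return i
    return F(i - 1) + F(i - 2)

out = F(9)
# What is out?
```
Call trace (a repeated sub-call is expanded the first time; later identical calls just restate its return value):
F(i=9)
  F(i=8)
    F(i=7)
      F(i=6)
        F(i=5)
          F(i=4)
            F(i=3)
              F(i=2)
                F(i=1)
                -> return 1
                F(i=0)
                -> return 0
              -> return 1
              F(i=1)
              -> return 1
            -> return 2
            F(i=2) -> return 1  (same call as traced above)
          -> return 3
          F(i=3) -> return 2  (same call as traced above)
        -> return 5
        F(i=4) -> return 3  (same call as traced above)
      -> return 8
      F(i=5) -> return 5  (same call as traced above)
    -> return 13
    F(i=6) -> return 8  (same call as traced above)
  -> return 21
  F(i=7) -> return 13  (same call as traced above)
-> return 34

Final answer: 34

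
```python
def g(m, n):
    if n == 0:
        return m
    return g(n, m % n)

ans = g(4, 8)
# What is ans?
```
Call trace:
g(m=4, n=8)
  g(m=8, n=4)
    g(m=4, n=0)
    -> return 4
  -> return 4
-> return 4

Final answer: 4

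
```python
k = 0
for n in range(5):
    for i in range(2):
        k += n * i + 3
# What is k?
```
Trace:
  k=0
  k=3, n=0, i=0
  k=6, n=0, i=1
  k=9, n=1, i=0
  k=13, n=1, i=1
  k=16, n=2, i=0
  k=21, n=2, i=1
  k=24, n=3, i=0
  k=30, n=3, i=1
  k=33, n=4, i=0
  k=40, n=4, i=1

Final answer: 40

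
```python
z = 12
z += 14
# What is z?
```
Trace:
  z=12
  z=26

Final answer: 26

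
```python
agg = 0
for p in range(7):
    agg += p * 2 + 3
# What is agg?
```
Trace:
  agg=0
  agg=3, p=0
  agg=8, p=1
  agg=15, p=2
  agg=24, p=3
  agg=35, p=4
  agg=48, p=5
  agg=63, p=6

Final answer: 63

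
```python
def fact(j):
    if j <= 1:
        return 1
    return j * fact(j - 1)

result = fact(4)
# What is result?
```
Call trace:
fact(j=4)
  fact(j=3)
    fact(j=2)
      fact(j=1)
      -> return 1
    -> return 2
  -> return 6
-> return 24

Final answer: 24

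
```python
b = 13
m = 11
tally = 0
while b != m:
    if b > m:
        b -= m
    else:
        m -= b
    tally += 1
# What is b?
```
Trace:
  b=13
  b=13, m=11
  b=13, m=11, tally=0
  b=2, m=11, tally=1
  b=2, m=9, tally=2
  b=2, m=7, tally=3
  b=2, m=5, tally=4
  b=2, m=3, tally=5
  b=2, m=1, tally=6
  b=1, m=1, tally=7

Final answer: 1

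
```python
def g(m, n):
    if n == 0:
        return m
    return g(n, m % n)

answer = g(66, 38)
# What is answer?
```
Call trace:
g(m=66, n=38)
  g(m=38, n=28)
    g(m=28, n=10)
      g(m=10, n=8)
        g(m=8, n=2)
          g(m=2, n=0)
          -> return 2
        -> return 2
      -> return 2
    -> return 2
  -> return 2
-> return 2

Final answer: 2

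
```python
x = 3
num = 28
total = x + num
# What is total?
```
Trace:
  x=3
  x=3, num=28
  x=3, num=28, total=31

Final answer: 31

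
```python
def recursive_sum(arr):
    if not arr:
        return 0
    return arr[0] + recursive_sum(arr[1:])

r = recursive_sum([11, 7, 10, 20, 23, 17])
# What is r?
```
Call trace:
recursive_sum(arr=[11, 7, 10, 20, 23, 17])
  recursive_sum(arr=[7, 10, 20, 23, 17])
    recursive_sum(arr=[10, 20, 23, 17])
      recursive_sum(arr=[20, 23, 17])
        recursive_sum(arr=[23, 17])
          recursive_sum(arr=[17])
            recursive_sum(arr=[])
            -> return 0
          -> return 17
        -> return 40
      -> return 60
    -> return 70
  -> return 77
-> return 88

Final answer: 88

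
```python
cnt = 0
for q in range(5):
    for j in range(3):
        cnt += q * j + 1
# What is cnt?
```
Trace:
  cnt=0
  cnt=1, q=0, j=0
  cnt=2, q=0, j=1
  cnt=3, q=0, j=2
  cnt=4, q=1, j=0
  cnt=6, q=1, j=1
  cnt=9, q=1, j=2
  cnt=10, q=2, j=0
  cnt=13, q=2, j=1
  cnt=18, q=2, j=2
  cnt=19, q=3, j=0
  cnt=23, q=3, j=1
  cnt=30, q=3, j=2
  cnt=31, q=4, j=0
  cnt=36, q=4, j=1
  cnt=45, q=4, j=2

Final answer: 45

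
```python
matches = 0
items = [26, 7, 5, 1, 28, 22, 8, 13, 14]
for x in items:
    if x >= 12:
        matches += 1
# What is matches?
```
Trace:
  matches=0
  matches=1, x=26
  matches=1, x=7
  matches=1, x=5
  matches=1, x=1
  matches=2, x=28
  matches=3, x=22
  matches=3, x=8
  matches=4, x=13
  matches=5, x=14

Final answer: 5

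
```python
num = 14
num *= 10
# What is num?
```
Trace:
  num=14
  num=140

Final answer: 140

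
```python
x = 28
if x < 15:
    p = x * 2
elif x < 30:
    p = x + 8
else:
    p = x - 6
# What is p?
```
Trace:
  x=28
  x=28, p=36

Final answer: 36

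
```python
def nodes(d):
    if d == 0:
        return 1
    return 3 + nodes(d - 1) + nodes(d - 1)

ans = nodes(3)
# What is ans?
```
Call trace (a repeated sub-call is expanded the first time; later identical calls just restate its return value):
nodes(d=3)
  nodes(d=2)
    nodes(d=1)
      nodes(d=0)
      -> return 1
      nodes(d=0)
      -> return 1
    -> return 5
    nodes(d=1) -> return 5  (same call as traced above)
  -> return 13
  nodes(d=2) -> return 13  (same call as traced above)
-> return 29

Final answer: 29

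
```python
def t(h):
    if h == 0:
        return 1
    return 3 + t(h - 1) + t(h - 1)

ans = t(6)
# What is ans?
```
Call trace (a repeated sub-call is expanded the first time; later identical calls just restate its return value):
t(h=6)
  t(h=5)
    t(h=4)
      t(h=3)
        t(h=2)
          t(h=1)
            t(h=0)
            -> return 1
            t(h=0)
            -> return 1
          -> return 5
          t(h=1) -> return 5  (same call as traced above)
        -> return 13
        t(h=2) -> return 13  (same call as traced above)
      -> return 29
      t(h=3) -> return 29  (same call as traced above)
    -> return 61
    t(h=4) -> return 61  (same call as traced above)
  -> return 125
  t(h=5) -> return 125  (same call as traced above)
-> return 253

Final answer: 253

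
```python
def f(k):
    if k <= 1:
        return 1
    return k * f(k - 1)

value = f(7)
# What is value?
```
Call trace:
f(k=7)
  f(k=6)
    f(k=5)
      f(k=4)
        f(k=3)
          f(k=2)
            f(k=1)
            -> return 1
          -> return 2
        -> return 6
      -> return 24
    -> return 120
  -> return 720
-> return 5040

Final answer: 5040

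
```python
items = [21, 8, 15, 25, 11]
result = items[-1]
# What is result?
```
Trace:
  items=[21, 8, 15, 25, 11]
  items=[21, 8, 15, 25, 11], result=11

Final answer: 11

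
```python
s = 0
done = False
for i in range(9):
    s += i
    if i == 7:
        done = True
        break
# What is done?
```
Trace:
  s=0
  s=0, done=False
  s=0, done=False, i=0
  s=1, done=False, i=1
  s=3, done=False, i=2
  s=6, done=False, i=3
  s=10, done=False, i=4
  s=15, done=False, i=5
  s=21, done=False, i=6
  s=28, done=True, i=7

Final answer: True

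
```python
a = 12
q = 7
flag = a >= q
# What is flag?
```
Trace:
  a=12
  a=12, q=7
  a=12, q=7, flag=True

Final answer: True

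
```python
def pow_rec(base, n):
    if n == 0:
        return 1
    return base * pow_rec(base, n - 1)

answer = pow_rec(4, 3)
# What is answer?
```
Call trace:
pow_rec(base=4, n=3)
  pow_rec(base=4, n=2)
    pow_rec(base=4, n=1)
      pow_rec(base=4, n=0)
      -> return 1
    -> return 4
  -> return 16
-> return 64

Final answer: 64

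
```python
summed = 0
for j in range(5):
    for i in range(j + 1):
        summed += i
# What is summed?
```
Trace:
  summed=0
  summed=0, j=0, i=0
  summed=0, j=1, i=0
  summed=1, j=1, i=1
  summed=1, j=2, i=0
  summed=2, j=2, i=1
  summed=4, j=2, i=2
  summed=4, j=3, i=0
  summed=5, j=3, i=1
  summed=7, j=3, i=2
  summed=10, j=3, i=3
  summed=10, j=4, i=0
  summed=11, j=4, i=1
  summed=13, j=4, i=2
  summed=16, j=4, i=3
  summed=20, j=4, i=4

Final answer: 20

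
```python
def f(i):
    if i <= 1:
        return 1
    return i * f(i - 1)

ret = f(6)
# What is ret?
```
Call trace:
f(i=6)
  f(i=5)
    f(i=4)
      f(i=3)
        f(i=2)
          f(i=1)
          -> return 1
        -> return 2
      -> return 6
    -> return 24
  -> return 120
-> return 720

Final answer: 720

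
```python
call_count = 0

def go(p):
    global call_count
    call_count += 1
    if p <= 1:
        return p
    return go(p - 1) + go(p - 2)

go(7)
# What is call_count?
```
Call trace (a repeated sub-call is expanded the first time; later identical calls just restate its return value):
go(p=7)
  go(p=6)
    go(p=5)
      go(p=4)
        go(p=3)
          go(p=2)
            go(p=1)
            -> return 1
            go(p=0)
            -> return 0
          -> return 1
          go(p=1)
          -> return 1
        -> return 2
        go(p=2) -> return 1  (same call as traced above)
      -> return 3
      go(p=3) -> return 2  (same call as traced above)
    -> return 5
    go(p=4) -> return 3  (same call as traced above)
  -> return 8
  go(p=5) -> return 5  (same call as traced above)
-> return 13

call_count is incremented once per call, so count the calls in each subtree. Let C(p) = number of calls made by go(p).
C(0) = C(1) = 1 (base case, no recursion); C(p) = 1 + C(p - 1) + C(p - 2) otherwise.
C(2) = 1 + C(1) + C(0) = 1 + 1 + 1 = 3
C(3) = 1 + C(2) + C(1) = 1 + 3 + 1 = 5
C(4) = 1 + C(3) + C(2) = 1 + 5 + 3 = 9
C(5) = 1 + C(4) + C(3) = 1 + 9 + 5 = 15
C(6) = 1 + C(5) + C(4) = 1 + 15 + 9 = 25
C(7) = 1 + C(6) + C(5) = 1 + 25 + 15 = 41
call_count = C(7) = 41

Final answer: 41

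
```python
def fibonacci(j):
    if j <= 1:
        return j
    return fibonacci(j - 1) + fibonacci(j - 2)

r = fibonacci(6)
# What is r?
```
Call trace (a repeated sub-call is expanded the first time; later identical calls just restate its return value):
fibonacci(j=6)
  fibonacci(j=5)
    fibonacci(j=4)
      fibonacci(j=3)
        fibonacci(j=2)
          fibonacci(j=1)
          -> return 1
          fibonacci(j=0)
          -> return 0
        -> return 1
        fibonacci(j=1)
        -> return 1
      -> return 2
      fibonacci(j=2) -> return 1  (same call as traced above)
    -> return 3
    fibonacci(j=3) -> return 2  (same call as traced above)
  -> return 5
  fibonacci(j=4) -> return 3  (same call as traced above)
-> return 8

Final answer: 8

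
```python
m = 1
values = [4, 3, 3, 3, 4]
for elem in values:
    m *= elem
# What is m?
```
Trace:
  m=1
  m=4, elem=4
  m=12, elem=3
  m=36, elem=3
  m=108, elem=3
  m=432, elem=4

Final answer: 432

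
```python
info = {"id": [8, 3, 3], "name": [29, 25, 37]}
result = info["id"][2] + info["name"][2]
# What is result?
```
Trace:
  info={'id': [8, 3, 3], 'name': [29, 25, 37]}
  info={'id': [8, 3, 3], 'name': [29, 25, 37]}, result=40

Final answer: 40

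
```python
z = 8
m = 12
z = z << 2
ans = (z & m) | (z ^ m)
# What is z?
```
Trace:
  z=8
  z=8, m=12
  z=32, m=12
  z=32, m=12, ans=44

Final answer: 32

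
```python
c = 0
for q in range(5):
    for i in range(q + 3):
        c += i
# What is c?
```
Trace:
  c=0
  c=0, q=0, i=0
  c=1, q=0, i=1
  c=3, q=0, i=2
  c=3, q=1, i=0
  c=4, q=1, i=1
  c=6, q=1, i=2
  c=9, q=1, i=3
  c=9, q=2, i=0
  c=10, q=2, i=1
  c=12, q=2, i=2
  c=15, q=2, i=3
  c=19, q=2, i=4
  c=19, q=3, i=0
  c=20, q=3, i=1
  c=22, q=3, i=2
  c=25, q=3, i=3
  c=29, q=3, i=4
  c=34, q=3, i=5
  c=34, q=4, i=0
  c=35, q=4, i=1
  c=37, q=4, i=2
  c=40, q=4, i=3
  c=44, q=4, i=4
  c=49, q=4, i=5
  c=55, q=4, i=6

Final answer: 55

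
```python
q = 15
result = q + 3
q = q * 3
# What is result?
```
Trace:
  q=15
  q=15, result=18
  q=45, result=18

Final answer: 18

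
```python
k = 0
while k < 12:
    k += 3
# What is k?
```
Trace:
  k=0
  k=3
  k=6
  k=9
  k=12

Final answer: 12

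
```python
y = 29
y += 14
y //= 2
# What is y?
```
Trace:
  y=29
  y=43
  y=21

Final answer: 21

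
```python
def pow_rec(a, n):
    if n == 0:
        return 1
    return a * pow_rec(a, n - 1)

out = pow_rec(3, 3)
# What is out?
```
Call trace:
pow_rec(a=3, n=3)
  pow_rec(a=3, n=2)
    pow_rec(a=3, n=1)
      pow_rec(a=3, n=0)
      -> return 1
    -> return 3
  -> return 9
-> return 27

Final answer: 27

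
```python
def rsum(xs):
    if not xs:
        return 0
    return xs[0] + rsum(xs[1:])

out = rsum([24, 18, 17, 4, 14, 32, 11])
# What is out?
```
Call trace:
rsum(xs=[24, 18, 17, 4, 14, 32, 11])
  rsum(xs=[18, 17, 4, 14, 32, 11])
    rsum(xs=[17, 4, 14, 32, 11])
      rsum(xs=[4, 14, 32, 11])
        rsum(xs=[14, 32, 11])
          rsum(xs=[32, 11])
            rsum(xs=[11])
              rsum(xs=[])
              -> return 0
            -> return 11
          -> return 43
        -> return 57
      -> return 61
    -> return 78
  -> return 96
-> return 120

Final answer: 120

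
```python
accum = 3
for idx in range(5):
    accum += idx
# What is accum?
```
Trace:
  accum=3
  accum=3, idx=0
  accum=4, idx=1
  accum=6, idx=2
  accum=9, idx=3
  accum=13, idx=4

Final answer: 13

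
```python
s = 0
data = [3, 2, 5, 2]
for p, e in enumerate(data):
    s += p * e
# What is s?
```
Trace:
  s=0
  s=0, p=0, e=3
  s=2, p=1, e=2
  s=12, p=2, e=5
  s=18, p=3, e=2

Final answer: 18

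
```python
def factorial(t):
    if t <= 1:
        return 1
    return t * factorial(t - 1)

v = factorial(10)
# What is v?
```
Call trace:
factorial(t=10)
  factorial(t=9)
    factorial(t=8)
      factorial(t=7)
        factorial(t=6)
          factorial(t=5)
            factorial(t=4)
              factorial(t=3)
                factorial(t=2)
                  factorial(t=1)
                  -> return 1
                -> return 2
              -> return 6
            -> return 24
          -> return 120
        -> return 720
      -> return 5040
    -> return 40320
  -> return 362880
-> return 3628800

Final answer: 3628800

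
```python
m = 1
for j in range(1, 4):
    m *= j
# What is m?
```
Trace:
  m=1
  m=1, j=1
  m=2, j=2
  m=6, j=3

Final answer: 6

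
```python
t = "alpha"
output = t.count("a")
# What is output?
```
Trace:
  t='alpha'
  t='alpha', output=2

Final answer: 2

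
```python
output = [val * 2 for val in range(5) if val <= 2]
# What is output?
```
Trace:
  val=0
  val=1
  val=2
  val=3
  val=4
  output=[0, 2, 4]

Final answer: [0, 2, 4]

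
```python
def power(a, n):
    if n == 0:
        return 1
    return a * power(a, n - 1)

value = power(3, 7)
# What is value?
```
Call trace:
power(a=3, n=7)
  power(a=3, n=6)
    power(a=3, n=5)
      power(a=3, n=4)
        power(a=3, n=3)
          power(a=3, n=2)
            power(a=3, n=1)
              power(a=3, n=0)
              -> return 1
            -> return 3
          -> return 9
        -> return 27
      -> return 81
    -> return 243
  -> return 729
-> return 2187

Final answer: 2187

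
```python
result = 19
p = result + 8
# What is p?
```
Trace:
  result=19
  result=19, p=27

Final answer: 27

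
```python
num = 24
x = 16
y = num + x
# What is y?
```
Trace:
  num=24
  num=24, x=16
  num=24, x=16, y=40

Final answer: 40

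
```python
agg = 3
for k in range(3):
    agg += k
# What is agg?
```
Trace:
  agg=3
  agg=3, k=0
  agg=4, k=1
  agg=6, k=2

Final answer: 6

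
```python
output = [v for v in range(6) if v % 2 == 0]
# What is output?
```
Trace:
  v=0
  v=1
  v=2
  v=3
  v=4
  v=5
  output=[0, 2, 4]

Final answer: [0, 2, 4]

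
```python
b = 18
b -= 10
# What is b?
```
Trace:
  b=18
  b=8

Final answer: 8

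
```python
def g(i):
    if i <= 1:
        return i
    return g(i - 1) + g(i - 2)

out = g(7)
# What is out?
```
Call trace (a repeated sub-call is expanded the first time; later identical calls just restate its return value):
g(i=7)
  g(i=6)
    g(i=5)
      g(i=4)
        g(i=3)
          g(i=2)
            g(i=1)
            -> return 1
            g(i=0)
            -> return 0
          -> return 1
          g(i=1)
          -> return 1
        -> return 2
        g(i=2) -> return 1  (same call as traced above)
      -> return 3
      g(i=3) -> return 2  (same call as traced above)
    -> return 5
    g(i=4) -> return 3  (same call as traced above)
  -> return 8
  g(i=5) -> return 5  (same call as traced above)
-> return 13

Final answer: 13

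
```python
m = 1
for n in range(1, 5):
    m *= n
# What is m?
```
Trace:
  m=1
  m=1, n=1
  m=2, n=2
  m=6, n=3
  m=24, n=4

Final answer: 24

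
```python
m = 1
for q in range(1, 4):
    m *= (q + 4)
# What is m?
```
Trace:
  m=1
  m=5, q=1
  m=30, q=2
  m=210, q=3

Final answer: 210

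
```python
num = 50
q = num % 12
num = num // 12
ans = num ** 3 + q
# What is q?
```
Trace:
  num=50
  num=50, q=2
  num=4, q=2
  num=4, q=2, ans=66

Final answer: 2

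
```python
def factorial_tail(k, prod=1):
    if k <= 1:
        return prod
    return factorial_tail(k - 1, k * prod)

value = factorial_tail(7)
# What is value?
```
Call trace:
factorial_tail(k=7, prod=1)
  factorial_tail(k=6, prod=7)
    factorial_tail(k=5, prod=42)
      factorial_tail(k=4, prod=210)
        factorial_tail(k=3, prod=840)
          factorial_tail(k=2, prod=2520)
            factorial_tail(k=1, prod=5040)
            -> return 5040
          -> return 5040
        -> return 5040
      -> return 5040
    -> return 5040
  -> return 5040
-> return 5040

Final answer: 5040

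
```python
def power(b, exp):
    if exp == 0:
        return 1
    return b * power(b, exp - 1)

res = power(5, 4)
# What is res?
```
Call trace:
power(b=5, exp=4)
  power(b=5, exp=3)
    power(b=5, exp=2)
      power(b=5, exp=1)
        power(b=5, exp=0)
        -> return 1
      -> return 5
    -> return 25
  -> return 125
-> return 625

Final answer: 625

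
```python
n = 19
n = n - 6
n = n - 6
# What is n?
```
Trace:
  n=19
  n=13
  n=7

Final answer: 7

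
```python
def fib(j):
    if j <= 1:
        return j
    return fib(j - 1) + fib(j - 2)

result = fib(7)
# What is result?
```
Call trace (a repeated sub-call is expanded the first time; later identical calls just restate its return value):
fib(j=7)
  fib(j=6)
    fib(j=5)
      fib(j=4)
        fib(j=3)
          fib(j=2)
            fib(j=1)
            -> return 1
            fib(j=0)
            -> return 0
          -> return 1
          fib(j=1)
          -> return 1
        -> return 2
        fib(j=2) -> return 1  (same call as traced above)
      -> return 3
      fib(j=3) -> return 2  (same call as traced above)
    -> return 5
    fib(j=4) -> return 3  (same call as traced above)
  -> return 8
  fib(j=5) -> return 5  (same call as traced above)
-> return 13

Final answer: 13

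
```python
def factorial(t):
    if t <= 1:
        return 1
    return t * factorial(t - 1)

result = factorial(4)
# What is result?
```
Call trace:
factorial(t=4)
  factorial(t=3)
    factorial(t=2)
      factorial(t=1)
      -> return 1
    -> return 2
  -> return 6
-> return 24

Final answer: 24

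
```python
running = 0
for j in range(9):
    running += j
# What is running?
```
Trace:
  running=0
  running=0, j=0
  running=1, j=1
  running=3, j=2
  running=6, j=3
  running=10, j=4
  running=15, j=5
  running=21, j=6
  running=28, j=7
  running=36, j=8

Final answer: 36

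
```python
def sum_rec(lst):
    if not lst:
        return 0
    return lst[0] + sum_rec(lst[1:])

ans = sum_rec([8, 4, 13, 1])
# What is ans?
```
Call trace:
sum_rec(lst=[8, 4, 13, 1])
  sum_rec(lst=[4, 13, 1])
    sum_rec(lst=[13, 1])
      sum_rec(lst=[1])
        sum_rec(lst=[])
        -> return 0
      -> return 1
    -> return 14
  -> return 18
-> return 26

Final answer: 26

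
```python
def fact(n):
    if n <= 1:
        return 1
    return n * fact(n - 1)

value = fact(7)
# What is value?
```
Call trace:
fact(n=7)
  fact(n=6)
    fact(n=5)
      fact(n=4)
        fact(n=3)
          fact(n=2)
            fact(n=1)
            -> return 1
          -> return 2
        -> return 6
      -> return 24
    -> return 120
  -> return 720
-> return 5040

Final answer: 5040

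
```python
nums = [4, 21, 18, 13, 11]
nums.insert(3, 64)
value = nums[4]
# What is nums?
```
Trace:
  nums=[4, 21, 18, 13, 11]
  nums=[4, 21, 18, 64, 13, 11]
  nums=[4, 21, 18, 64, 13, 11], value=13

Final answer: [4, 21, 18, 64, 13, 11]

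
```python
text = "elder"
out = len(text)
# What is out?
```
Trace:
  text='elder'
  text='elder', out=5

Final answer: 5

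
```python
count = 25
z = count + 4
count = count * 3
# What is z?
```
Trace:
  count=25
  count=25, z=29
  count=75, z=29

Final answer: 29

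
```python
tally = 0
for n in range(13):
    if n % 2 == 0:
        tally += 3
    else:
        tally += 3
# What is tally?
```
Trace:
  tally=0
  tally=3, n=0
  tally=6, n=1
  tally=9, n=2
  tally=12, n=3
  tally=15, n=4
  tally=18, n=5
  tally=21, n=6
  tally=24, n=7
  tally=27, n=8
  tally=30, n=9
  tally=33, n=10
  tally=36, n=11
  tally=39, n=12

Final answer: 39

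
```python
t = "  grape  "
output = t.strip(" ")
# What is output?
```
Trace:
  t='  grape  '
  t='  grape  ', output='grape'

Final answer: 'grape'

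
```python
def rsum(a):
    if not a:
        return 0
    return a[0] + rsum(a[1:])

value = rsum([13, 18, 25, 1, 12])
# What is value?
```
Call trace:
rsum(a=[13, 18, 25, 1, 12])
  rsum(a=[18, 25, 1, 12])
    rsum(a=[25, 1, 12])
      rsum(a=[1, 12])
        rsum(a=[12])
          rsum(a=[])
          -> return 0
        -> return 12
      -> return 13
    -> return 38
  -> return 56
-> return 69

Final answer: 69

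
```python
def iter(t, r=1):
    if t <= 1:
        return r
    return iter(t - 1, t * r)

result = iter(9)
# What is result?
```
Call trace:
iter(t=9, r=1)
  iter(t=8, r=9)
    iter(t=7, r=72)
      iter(t=6, r=504)
        iter(t=5, r=3024)
          iter(t=4, r=15120)
            iter(t=3, r=60480)
              iter(t=2, r=181440)
                iter(t=1, r=362880)
                -> return 362880
              -> return 362880
            -> return 362880
          -> return 362880
        -> return 362880
      -> return 362880
    -> return 362880
  -> return 362880
-> return 362880

Final answer: 362880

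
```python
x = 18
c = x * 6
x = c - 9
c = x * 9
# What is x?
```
Trace:
  x=18
  x=18, c=108
  x=99, c=108
  x=99, c=891

Final answer: 99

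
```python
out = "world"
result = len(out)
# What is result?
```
Trace:
  out='world'
  out='world', result=5

Final answer: 5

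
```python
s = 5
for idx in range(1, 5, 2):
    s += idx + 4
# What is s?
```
Trace:
  s=5
  s=10, idx=1
  s=17, idx=3

Final answer: 17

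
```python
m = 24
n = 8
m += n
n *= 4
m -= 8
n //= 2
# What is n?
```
Trace:
  m=24
  m=24, n=8
  m=32, n=8
  m=32, n=32
  m=24, n=32
  m=24, n=16

Final answer: 16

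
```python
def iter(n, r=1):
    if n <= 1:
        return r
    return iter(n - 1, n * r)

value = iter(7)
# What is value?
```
Call trace:
iter(n=7, r=1)
  iter(n=6, r=7)
    iter(n=5, r=42)
      iter(n=4, r=210)
        iter(n=3, r=840)
          iter(n=2, r=2520)
            iter(n=1, r=5040)
            -> return 5040
          -> return 5040
        -> return 5040
      -> return 5040
    -> return 5040
  -> return 5040
-> return 5040

Final answer: 5040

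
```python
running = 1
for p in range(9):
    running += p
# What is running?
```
Trace:
  running=1
  running=1, p=0
  running=2, p=1
  running=4, p=2
  running=7, p=3
  running=11, p=4
  running=16, p=5
  running=22, p=6
  running=29, p=7
  running=37, p=8

Final answer: 37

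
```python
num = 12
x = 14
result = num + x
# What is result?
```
Trace:
  num=12
  num=12, x=14
  num=12, x=14, result=26

Final answer: 26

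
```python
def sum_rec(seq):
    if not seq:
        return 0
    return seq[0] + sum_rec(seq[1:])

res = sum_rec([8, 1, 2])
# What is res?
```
Call trace:
sum_rec(seq=[8, 1, 2])
  sum_rec(seq=[1, 2])
    sum_rec(seq=[2])
      sum_rec(seq=[])
      -> return 0
    -> return 2
  -> return 3
-> return 11

Final answer: 11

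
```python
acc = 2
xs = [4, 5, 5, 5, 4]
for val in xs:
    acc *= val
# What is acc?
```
Trace:
  acc=2
  acc=8, val=4
  acc=40, val=5
  acc=200, val=5
  acc=1000, val=5
  acc=4000, val=4

Final answer: 4000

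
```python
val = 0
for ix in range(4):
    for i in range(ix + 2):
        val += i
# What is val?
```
Trace:
  val=0
  val=0, ix=0, i=0
  val=1, ix=0, i=1
  val=1, ix=1, i=0
  val=2, ix=1, i=1
  val=4, ix=1, i=2
  val=4, ix=2, i=0
  val=5, ix=2, i=1
  val=7, ix=2, i=2
  val=10, ix=2, i=3
  val=10, ix=3, i=0
  val=11, ix=3, i=1
  val=13, ix=3, i=2
  val=16, ix=3, i=3
  val=20, ix=3, i=4

Final answer: 20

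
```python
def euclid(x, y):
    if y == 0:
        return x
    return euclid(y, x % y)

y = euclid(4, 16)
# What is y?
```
Call trace:
euclid(x=4, y=16)
  euclid(x=16, y=4)
    euclid(x=4, y=0)
    -> return 4
  -> return 4
-> return 4

Final answer: 4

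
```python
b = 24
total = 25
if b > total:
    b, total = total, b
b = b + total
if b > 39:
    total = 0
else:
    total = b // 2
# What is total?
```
Trace:
  b=24
  b=24, total=25
  b=24, total=25
  b=49, total=25
  b=49, total=0

Final answer: 0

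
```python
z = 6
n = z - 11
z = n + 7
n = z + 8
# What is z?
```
Trace:
  z=6
  z=6, n=-5
  z=2, n=-5
  z=2, n=10

Final answer: 2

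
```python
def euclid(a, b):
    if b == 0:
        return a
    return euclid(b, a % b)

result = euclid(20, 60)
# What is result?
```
Call trace:
euclid(a=20, b=60)
  euclid(a=60, b=20)
    euclid(a=20, b=0)
    -> return 20
  -> return 20
-> return 20

Final answer: 20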